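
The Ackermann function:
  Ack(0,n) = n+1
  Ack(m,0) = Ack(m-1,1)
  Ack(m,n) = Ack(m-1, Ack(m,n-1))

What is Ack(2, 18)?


Ack(2, 18) = Ack(1, Ack(2, 17))
  Ack(2, 17) = Ack(1, Ack(2, 16))
    Ack(2, 16) = Ack(1, Ack(2, 15))
      Ack(2, 15) = Ack(1, Ack(2, 14))
        Ack(2, 14) = Ack(1, Ack(2, 13))
          Ack(2, 13) = Ack(1, Ack(2, 12))
          Ack(2, 12) = Ack(1, Ack(2, 11))
          Ack(2, 11) = Ack(1, Ack(2, 10))
          Ack(2, 10) = Ack(1, Ack(2, 9))
          Ack(2, 9) = Ack(1, Ack(2, 8))
          Ack(2, 8) = Ack(1, Ack(2, 7))
          Ack(2, 7) = Ack(1, Ack(2, 6))
          Ack(2, 6) = Ack(1, Ack(2, 5))
          Ack(2, 5) = Ack(1, Ack(2, 4))
          Ack(2, 4) = Ack(1, Ack(2, 3))
          Ack(2, 3) = Ack(1, Ack(2, 2))
          Ack(2, 2) = Ack(1, Ack(2, 1))
          Ack(2, 1) = Ack(1, Ack(2, 0))
          Ack(2, 0) = Ack(1, 1)
          Ack(1, 1) = Ack(0, Ack(1, 0))
          Ack(1, 0) = Ack(0, 1)
          Ack(0, 1) = 2
            = Ack(0, 2)
          Ack(0, 2) = 3
            = Ack(1, 3)
... (trace truncated)
Result: Ack(2, 18) = 39

39


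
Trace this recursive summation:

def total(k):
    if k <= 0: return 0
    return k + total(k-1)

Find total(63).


total(63)
= 63 + 62 + 61 + 60 + 59 + 58 + 57 + 56 + 55 + 54 + 53 + 52 + 51 + 50 + 49 + 48 + 47 + 46 + 45 + 44 + 43 + 42 + 41 + 40 + 39 + 38 + 37 + 36 + 35 + 34 + 33 + 32 + 31 + 30 + 29 + 28 + 27 + 26 + 25 + 24 + 23 + 22 + 21 + 20 + 19 + 18 + 17 + 16 + 15 + 14 + 13 + 12 + 11 + 10 + 9 + 8 + 7 + 6 + 5 + 4 + 3 + 2 + 1 + total(0)
= 63 + 62 + 61 + 60 + 59 + 58 + 57 + 56 + 55 + 54 + 53 + 52 + 51 + 50 + 49 + 48 + 47 + 46 + 45 + 44 + 43 + 42 + 41 + 40 + 39 + 38 + 37 + 36 + 35 + 34 + 33 + 32 + 31 + 30 + 29 + 28 + 27 + 26 + 25 + 24 + 23 + 22 + 21 + 20 + 19 + 18 + 17 + 16 + 15 + 14 + 13 + 12 + 11 + 10 + 9 + 8 + 7 + 6 + 5 + 4 + 3 + 2 + 1 + 0
= 2016

2016


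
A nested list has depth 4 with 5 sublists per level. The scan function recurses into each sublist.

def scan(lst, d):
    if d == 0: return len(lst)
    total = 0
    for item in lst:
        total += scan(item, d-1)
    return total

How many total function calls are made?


At depth 0 (root): 1 call
At depth 1: each of 1 parents calls scan on 5 children = 5 calls
At depth 2: each of 5 parents calls scan on 5 children = 25 calls
At depth 3: each of 25 parents calls scan on 5 children = 125 calls
At depth 4: each of 125 parents calls scan on 5 children = 625 calls
Total: 1 + 5 + 25 + 125 + 625 = 781

781


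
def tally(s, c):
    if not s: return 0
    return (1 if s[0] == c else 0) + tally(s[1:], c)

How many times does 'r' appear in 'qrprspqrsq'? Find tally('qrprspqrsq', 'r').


s[0]='q' != 'r' -> 0
s[0]='r' == 'r' -> 1
s[0]='p' != 'r' -> 0
s[0]='r' == 'r' -> 1
s[0]='s' != 'r' -> 0
s[0]='p' != 'r' -> 0
s[0]='q' != 'r' -> 0
s[0]='r' == 'r' -> 1
s[0]='s' != 'r' -> 0
s[0]='q' != 'r' -> 0
Sum: 0 + 1 + 0 + 1 + 0 + 0 + 0 + 1 + 0 + 0 = 3

3


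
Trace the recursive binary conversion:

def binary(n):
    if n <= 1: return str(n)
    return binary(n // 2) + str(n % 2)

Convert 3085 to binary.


binary(3085) = binary(1542) + '1'
binary(1542) = binary(771) + '0'
binary(771) = binary(385) + '1'
binary(385) = binary(192) + '1'
binary(192) = binary(96) + '0'
binary(96) = binary(48) + '0'
binary(48) = binary(24) + '0'
binary(24) = binary(12) + '0'
binary(12) = binary(6) + '0'
binary(6) = binary(3) + '0'
binary(3) = binary(1) + '1'
binary(1) = '1'  (base case)
Concatenating: '1' + '1' + '0' + '0' + '0' + '0' + '0' + '0' + '1' + '1' + '0' + '1' = '110000001101'

110000001101


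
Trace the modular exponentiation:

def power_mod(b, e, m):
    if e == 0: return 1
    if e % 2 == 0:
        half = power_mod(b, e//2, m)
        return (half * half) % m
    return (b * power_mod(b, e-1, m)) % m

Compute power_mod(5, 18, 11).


power_mod(5, 18, 11): e is even, compute power_mod(5, 9, 11)
  power_mod(5, 9, 11): e is odd, compute power_mod(5, 8, 11)
    power_mod(5, 8, 11): e is even, compute power_mod(5, 4, 11)
      power_mod(5, 4, 11): e is even, compute power_mod(5, 2, 11)
        power_mod(5, 2, 11): e is even, compute power_mod(5, 1, 11)
          power_mod(5, 1, 11): e is odd, compute power_mod(5, 0, 11)
          power_mod(5, 0, 11) = 1
          (5 * 1) % 11 = 5
        half=5, (5*5) % 11 = 3
      half=3, (3*3) % 11 = 9
    half=9, (9*9) % 11 = 4
  (5 * 4) % 11 = 9
half=9, (9*9) % 11 = 4

4


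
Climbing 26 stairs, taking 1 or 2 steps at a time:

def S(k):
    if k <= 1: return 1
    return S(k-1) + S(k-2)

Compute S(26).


Building up from base cases:
S(0) = 1
S(1) = 1
S(2) = S(1) + S(0) = 1 + 1 = 2
S(3) = S(2) + S(1) = 2 + 1 = 3
S(4) = S(3) + S(2) = 3 + 2 = 5
S(5) = S(4) + S(3) = 5 + 3 = 8
S(6) = S(5) + S(4) = 8 + 5 = 13
S(7) = S(6) + S(5) = 13 + 8 = 21
S(8) = S(7) + S(6) = 21 + 13 = 34
S(9) = S(8) + S(7) = 34 + 21 = 55
S(10) = S(9) + S(8) = 55 + 34 = 89
S(11) = S(10) + S(9) = 89 + 55 = 144
S(12) = S(11) + S(10) = 144 + 89 = 233
S(13) = S(12) + S(11) = 233 + 144 = 377
S(14) = S(13) + S(12) = 377 + 233 = 610
S(15) = S(14) + S(13) = 610 + 377 = 987
S(16) = S(15) + S(14) = 987 + 610 = 1597
S(17) = S(16) + S(15) = 1597 + 987 = 2584
S(18) = S(17) + S(16) = 2584 + 1597 = 4181
S(19) = S(18) + S(17) = 4181 + 2584 = 6765
S(20) = S(19) + S(18) = 6765 + 4181 = 10946
S(21) = S(20) + S(19) = 10946 + 6765 = 17711
S(22) = S(21) + S(20) = 17711 + 10946 = 28657
S(23) = S(22) + S(21) = 28657 + 17711 = 46368
S(24) = S(23) + S(22) = 46368 + 28657 = 75025
S(25) = S(24) + S(23) = 75025 + 46368 = 121393
S(26) = S(25) + S(24) = 121393 + 75025 = 196418

196418


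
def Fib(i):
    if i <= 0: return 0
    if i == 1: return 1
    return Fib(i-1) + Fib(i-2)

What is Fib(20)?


Computing Fib(20) bottom-up:
Fib(0) = 0
Fib(1) = 1
Fib(2) = Fib(1) + Fib(0) = 1 + 0 = 1
Fib(3) = Fib(2) + Fib(1) = 1 + 1 = 2
Fib(4) = Fib(3) + Fib(2) = 2 + 1 = 3
Fib(5) = Fib(4) + Fib(3) = 3 + 2 = 5
Fib(6) = Fib(5) + Fib(4) = 5 + 3 = 8
Fib(7) = Fib(6) + Fib(5) = 8 + 5 = 13
Fib(8) = Fib(7) + Fib(6) = 13 + 8 = 21
Fib(9) = Fib(8) + Fib(7) = 21 + 13 = 34
Fib(10) = Fib(9) + Fib(8) = 34 + 21 = 55
Fib(11) = Fib(10) + Fib(9) = 55 + 34 = 89
Fib(12) = Fib(11) + Fib(10) = 89 + 55 = 144
Fib(13) = Fib(12) + Fib(11) = 144 + 89 = 233
Fib(14) = Fib(13) + Fib(12) = 233 + 144 = 377
Fib(15) = Fib(14) + Fib(13) = 377 + 233 = 610
Fib(16) = Fib(15) + Fib(14) = 610 + 377 = 987
Fib(17) = Fib(16) + Fib(15) = 987 + 610 = 1597
Fib(18) = Fib(17) + Fib(16) = 1597 + 987 = 2584
Fib(19) = Fib(18) + Fib(17) = 2584 + 1597 = 4181
Fib(20) = Fib(19) + Fib(18) = 4181 + 2584 = 6765

6765


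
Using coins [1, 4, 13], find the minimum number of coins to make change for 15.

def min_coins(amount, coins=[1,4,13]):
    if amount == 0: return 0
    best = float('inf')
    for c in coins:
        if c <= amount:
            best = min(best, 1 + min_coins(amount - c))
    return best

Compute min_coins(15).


Building up with DP:
min_coins(0) = 0
min_coins(1) = min(1+min_coins(0)=1+0=1) = 1
min_coins(2) = min(1+min_coins(1)=1+1=2) = 2
min_coins(3) = min(1+min_coins(2)=1+2=3) = 3
min_coins(4) = min(1+min_coins(3)=1+3=4, 1+min_coins(0)=1+0=1) = 1
min_coins(5) = min(1+min_coins(4)=1+1=2, 1+min_coins(1)=1+1=2) = 2
min_coins(6) = min(1+min_coins(5)=1+2=3, 1+min_coins(2)=1+2=3) = 3
min_coins(7) = min(1+min_coins(6)=1+3=4, 1+min_coins(3)=1+3=4) = 4
min_coins(8) = min(1+min_coins(7)=1+4=5, 1+min_coins(4)=1+1=2) = 2
min_coins(9) = min(1+min_coins(8)=1+2=3, 1+min_coins(5)=1+2=3) = 3
min_coins(10) = min(1+min_coins(9)=1+3=4, 1+min_coins(6)=1+3=4) = 4
min_coins(11) = min(1+min_coins(10)=1+4=5, 1+min_coins(7)=1+4=5) = 5
min_coins(12) = min(1+min_coins(11)=1+5=6, 1+min_coins(8)=1+2=3) = 3
min_coins(13) = min(1+min_coins(12)=1+3=4, 1+min_coins(9)=1+3=4, 1+min_coins(0)=1+0=1) = 1
min_coins(14) = min(1+min_coins(13)=1+1=2, 1+min_coins(10)=1+4=5, 1+min_coins(1)=1+1=2) = 2
min_coins(15) = min(1+min_coins(14)=1+2=3, 1+min_coins(11)=1+5=6, 1+min_coins(2)=1+2=3) = 3

3


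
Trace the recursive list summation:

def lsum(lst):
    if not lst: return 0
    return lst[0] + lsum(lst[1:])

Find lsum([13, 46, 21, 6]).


lsum([13, 46, 21, 6]) = 13 + lsum([46, 21, 6])
lsum([46, 21, 6]) = 46 + lsum([21, 6])
lsum([21, 6]) = 21 + lsum([6])
lsum([6]) = 6 + lsum([])
lsum([]) = 0  (base case)
Total: 13 + 46 + 21 + 6 + 0 = 86

86


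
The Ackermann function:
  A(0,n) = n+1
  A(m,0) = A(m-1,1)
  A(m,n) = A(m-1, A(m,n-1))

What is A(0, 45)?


A(0, 45) = 46
Result: A(0, 45) = 46

46


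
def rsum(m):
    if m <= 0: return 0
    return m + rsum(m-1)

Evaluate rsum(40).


rsum(40)
= 40 + 39 + 38 + 37 + 36 + 35 + 34 + 33 + 32 + 31 + 30 + 29 + 28 + 27 + 26 + 25 + 24 + 23 + 22 + 21 + 20 + 19 + 18 + 17 + 16 + 15 + 14 + 13 + 12 + 11 + 10 + 9 + 8 + 7 + 6 + 5 + 4 + 3 + 2 + 1 + rsum(0)
= 40 + 39 + 38 + 37 + 36 + 35 + 34 + 33 + 32 + 31 + 30 + 29 + 28 + 27 + 26 + 25 + 24 + 23 + 22 + 21 + 20 + 19 + 18 + 17 + 16 + 15 + 14 + 13 + 12 + 11 + 10 + 9 + 8 + 7 + 6 + 5 + 4 + 3 + 2 + 1 + 0
= 820

820


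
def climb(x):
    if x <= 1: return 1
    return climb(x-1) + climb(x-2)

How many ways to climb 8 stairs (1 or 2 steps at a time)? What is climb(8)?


Building up from base cases:
climb(0) = 1
climb(1) = 1
climb(2) = climb(1) + climb(0) = 1 + 1 = 2
climb(3) = climb(2) + climb(1) = 2 + 1 = 3
climb(4) = climb(3) + climb(2) = 3 + 2 = 5
climb(5) = climb(4) + climb(3) = 5 + 3 = 8
climb(6) = climb(5) + climb(4) = 8 + 5 = 13
climb(7) = climb(6) + climb(5) = 13 + 8 = 21
climb(8) = climb(7) + climb(6) = 21 + 13 = 34

34


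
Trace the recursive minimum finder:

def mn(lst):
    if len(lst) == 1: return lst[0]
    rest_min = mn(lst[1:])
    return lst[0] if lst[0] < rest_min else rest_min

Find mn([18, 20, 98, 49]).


mn([18, 20, 98, 49]): compare 18 with mn([20, 98, 49])
mn([20, 98, 49]): compare 20 with mn([98, 49])
mn([98, 49]): compare 98 with mn([49])
mn([49]) = 49  (base case)
Compare 98 with 49 -> 49
Compare 20 with 49 -> 20
Compare 18 with 20 -> 18

18


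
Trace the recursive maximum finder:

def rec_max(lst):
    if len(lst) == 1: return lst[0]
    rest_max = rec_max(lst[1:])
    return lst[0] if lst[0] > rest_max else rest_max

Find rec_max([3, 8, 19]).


rec_max([3, 8, 19]): compare 3 with rec_max([8, 19])
rec_max([8, 19]): compare 8 with rec_max([19])
rec_max([19]) = 19  (base case)
Compare 8 with 19 -> 19
Compare 3 with 19 -> 19

19


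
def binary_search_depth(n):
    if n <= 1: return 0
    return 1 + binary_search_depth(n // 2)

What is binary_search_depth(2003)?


2003 / 2 = 1001
1001 / 2 = 500
500 / 2 = 250
250 / 2 = 125
125 / 2 = 62
62 / 2 = 31
31 / 2 = 15
15 / 2 = 7
7 / 2 = 3
3 / 2 = 1
Reached 1 after 10 halvings

10


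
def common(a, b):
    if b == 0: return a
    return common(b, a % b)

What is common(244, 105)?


common(244, 105) = common(105, 34)
common(105, 34) = common(34, 3)
common(34, 3) = common(3, 1)
common(3, 1) = common(1, 0)
common(1, 0) = 1  (base case)

1


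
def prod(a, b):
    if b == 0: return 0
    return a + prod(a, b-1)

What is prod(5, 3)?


prod(5, 3) = 5 + prod(5, 2)
prod(5, 2) = 5 + prod(5, 1)
prod(5, 1) = 5 + prod(5, 0)
prod(5, 0) = 0  (base case)
Total: 5 + 5 + 5 + 0 = 15

15


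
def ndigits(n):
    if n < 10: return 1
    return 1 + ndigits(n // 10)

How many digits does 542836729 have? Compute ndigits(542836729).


ndigits(542836729) = 1 + ndigits(54283672)
ndigits(54283672) = 1 + ndigits(5428367)
ndigits(5428367) = 1 + ndigits(542836)
ndigits(542836) = 1 + ndigits(54283)
ndigits(54283) = 1 + ndigits(5428)
ndigits(5428) = 1 + ndigits(542)
ndigits(542) = 1 + ndigits(54)
ndigits(54) = 1 + ndigits(5)
ndigits(5) = 1  (base case: 5 < 10)
Unwinding: 1 + 1 + 1 + 1 + 1 + 1 + 1 + 1 + 1 = 9

9


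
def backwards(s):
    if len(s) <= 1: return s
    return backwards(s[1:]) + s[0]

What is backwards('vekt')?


backwards('vekt') = backwards('ekt') + 'v'
backwards('ekt') = backwards('kt') + 'e'
backwards('kt') = backwards('t') + 'k'
backwards('t') = 't'  (base case)
Concatenating: 't' + 'k' + 'e' + 'v' = 'tkev'

tkev


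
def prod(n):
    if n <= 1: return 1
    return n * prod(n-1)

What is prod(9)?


prod(9)
= 9 * prod(8)
= 9 * 8 * prod(7)
= 9 * 8 * 7 * prod(6)
= 9 * 8 * 7 * 6 * prod(5)
= 9 * 8 * 7 * 6 * 5 * prod(4)
= 9 * 8 * 7 * 6 * 5 * 4 * prod(3)
= 9 * 8 * 7 * 6 * 5 * 4 * 3 * prod(2)
= 9 * 8 * 7 * 6 * 5 * 4 * 3 * 2 * prod(1)
= 9 * 8 * 7 * 6 * 5 * 4 * 3 * 2 * 1
= 362880

362880


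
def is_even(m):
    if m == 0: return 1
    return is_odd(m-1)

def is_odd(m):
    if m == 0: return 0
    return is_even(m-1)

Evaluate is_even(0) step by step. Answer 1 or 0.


is_even(0) = 1  (base case)
Result: 1

1


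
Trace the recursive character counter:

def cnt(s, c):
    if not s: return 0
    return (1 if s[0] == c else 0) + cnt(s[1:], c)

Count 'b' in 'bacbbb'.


s[0]='b' == 'b' -> 1
s[0]='a' != 'b' -> 0
s[0]='c' != 'b' -> 0
s[0]='b' == 'b' -> 1
s[0]='b' == 'b' -> 1
s[0]='b' == 'b' -> 1
Sum: 1 + 0 + 0 + 1 + 1 + 1 = 4

4


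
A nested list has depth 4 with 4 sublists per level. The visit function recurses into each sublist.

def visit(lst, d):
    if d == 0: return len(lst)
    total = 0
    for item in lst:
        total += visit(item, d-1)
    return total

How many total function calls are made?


At depth 0 (root): 1 call
At depth 1: each of 1 parents calls visit on 4 children = 4 calls
At depth 2: each of 4 parents calls visit on 4 children = 16 calls
At depth 3: each of 16 parents calls visit on 4 children = 64 calls
At depth 4: each of 64 parents calls visit on 4 children = 256 calls
Total: 1 + 4 + 16 + 64 + 256 = 341

341


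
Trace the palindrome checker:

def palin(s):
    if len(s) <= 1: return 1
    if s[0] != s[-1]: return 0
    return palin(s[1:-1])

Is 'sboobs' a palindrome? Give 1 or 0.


palin('sboobs'): s[0]='s' == s[-1]='s' -> check palin('boob')
palin('boob'): s[0]='b' == s[-1]='b' -> check palin('oo')
palin('oo'): s[0]='o' == s[-1]='o' -> check palin('')
palin(''): len <= 1 -> return 1  (base case)
Result: 1 (palindrome)

1


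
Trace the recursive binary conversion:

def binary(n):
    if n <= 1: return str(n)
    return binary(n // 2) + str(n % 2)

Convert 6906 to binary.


binary(6906) = binary(3453) + '0'
binary(3453) = binary(1726) + '1'
binary(1726) = binary(863) + '0'
binary(863) = binary(431) + '1'
binary(431) = binary(215) + '1'
binary(215) = binary(107) + '1'
binary(107) = binary(53) + '1'
binary(53) = binary(26) + '1'
binary(26) = binary(13) + '0'
binary(13) = binary(6) + '1'
binary(6) = binary(3) + '0'
binary(3) = binary(1) + '1'
binary(1) = '1'  (base case)
Concatenating: '1' + '1' + '0' + '1' + '0' + '1' + '1' + '1' + '1' + '1' + '0' + '1' + '0' = '1101011111010'

1101011111010


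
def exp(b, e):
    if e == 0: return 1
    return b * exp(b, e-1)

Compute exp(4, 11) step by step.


exp(4, 11)
= 4 * exp(4, 10)
= 4 * 4 * exp(4, 9)
= 4 * 4 * 4 * exp(4, 8)
= 4 * 4 * 4 * 4 * exp(4, 7)
= 4 * 4 * 4 * 4 * 4 * exp(4, 6)
= 4 * 4 * 4 * 4 * 4 * 4 * exp(4, 5)
= 4 * 4 * 4 * 4 * 4 * 4 * 4 * exp(4, 4)
= 4 * 4 * 4 * 4 * 4 * 4 * 4 * 4 * exp(4, 3)
= 4 * 4 * 4 * 4 * 4 * 4 * 4 * 4 * 4 * exp(4, 2)
= 4 * 4 * 4 * 4 * 4 * 4 * 4 * 4 * 4 * 4 * exp(4, 1)
= 4 * 4 * 4 * 4 * 4 * 4 * 4 * 4 * 4 * 4 * 4 * exp(4, 0)
= 4 * 4 * 4 * 4 * 4 * 4 * 4 * 4 * 4 * 4 * 4 * 1
= 4194304

4194304


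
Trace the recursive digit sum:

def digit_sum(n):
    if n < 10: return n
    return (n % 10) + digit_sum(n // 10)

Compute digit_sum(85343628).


digit_sum(85343628) = 8 + digit_sum(8534362)
digit_sum(8534362) = 2 + digit_sum(853436)
digit_sum(853436) = 6 + digit_sum(85343)
digit_sum(85343) = 3 + digit_sum(8534)
digit_sum(8534) = 4 + digit_sum(853)
digit_sum(853) = 3 + digit_sum(85)
digit_sum(85) = 5 + digit_sum(8)
digit_sum(8) = 8  (base case)
Total: 8 + 2 + 6 + 3 + 4 + 3 + 5 + 8 = 39

39


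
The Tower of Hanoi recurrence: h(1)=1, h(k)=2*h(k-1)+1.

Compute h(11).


h(11) = 2 * h(10) + 1
h(10) = 2 * h(9) + 1
h(9) = 2 * h(8) + 1
h(8) = 2 * h(7) + 1
h(7) = 2 * h(6) + 1
h(6) = 2 * h(5) + 1
h(5) = 2 * h(4) + 1
h(4) = 2 * h(3) + 1
h(3) = 2 * h(2) + 1
h(2) = 2 * h(1) + 1
h(1) = 1  (base case)
h(2) = 2 * 1 + 1 = 3
h(3) = 2 * 3 + 1 = 7
h(4) = 2 * 7 + 1 = 15
h(5) = 2 * 15 + 1 = 31
h(6) = 2 * 31 + 1 = 63
h(7) = 2 * 63 + 1 = 127
h(8) = 2 * 127 + 1 = 255
h(9) = 2 * 255 + 1 = 511
h(10) = 2 * 511 + 1 = 1023
h(11) = 2 * 1023 + 1 = 2047

2047


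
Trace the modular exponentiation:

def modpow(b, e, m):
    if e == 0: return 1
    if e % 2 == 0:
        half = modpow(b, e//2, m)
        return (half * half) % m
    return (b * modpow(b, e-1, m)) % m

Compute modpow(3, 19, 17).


modpow(3, 19, 17): e is odd, compute modpow(3, 18, 17)
  modpow(3, 18, 17): e is even, compute modpow(3, 9, 17)
    modpow(3, 9, 17): e is odd, compute modpow(3, 8, 17)
      modpow(3, 8, 17): e is even, compute modpow(3, 4, 17)
        modpow(3, 4, 17): e is even, compute modpow(3, 2, 17)
          modpow(3, 2, 17): e is even, compute modpow(3, 1, 17)
          modpow(3, 1, 17): e is odd, compute modpow(3, 0, 17)
          modpow(3, 0, 17) = 1
          (3 * 1) % 17 = 3
          half=3, (3*3) % 17 = 9
        half=9, (9*9) % 17 = 13
      half=13, (13*13) % 17 = 16
    (3 * 16) % 17 = 14
  half=14, (14*14) % 17 = 9
(3 * 9) % 17 = 10

10


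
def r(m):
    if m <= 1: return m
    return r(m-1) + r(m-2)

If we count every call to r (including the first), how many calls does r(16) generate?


Let C(n) = total calls for r(n)
C(0) = 1, C(1) = 1
C(2) = 1 + C(1) + C(0) = 1 + 1 + 1 = 3
C(3) = 1 + C(2) + C(1) = 1 + 3 + 1 = 5
C(4) = 1 + C(3) + C(2) = 1 + 5 + 3 = 9
C(5) = 1 + C(4) + C(3) = 1 + 9 + 5 = 15
C(6) = 1 + C(5) + C(4) = 1 + 15 + 9 = 25
C(7) = 1 + C(6) + C(5) = 1 + 25 + 15 = 41
C(8) = 1 + C(7) + C(6) = 1 + 41 + 25 = 67
C(9) = 1 + C(8) + C(7) = 1 + 67 + 41 = 109
C(10) = 1 + C(9) + C(8) = 1 + 109 + 67 = 177
C(11) = 1 + C(10) + C(9) = 1 + 177 + 109 = 287
C(12) = 1 + C(11) + C(10) = 1 + 287 + 177 = 465
C(13) = 1 + C(12) + C(11) = 1 + 465 + 287 = 753
C(14) = 1 + C(13) + C(12) = 1 + 753 + 465 = 1219
C(15) = 1 + C(14) + C(13) = 1 + 1219 + 753 = 1973
C(16) = 1 + C(15) + C(14) = 1 + 1973 + 1219 = 3193

3193


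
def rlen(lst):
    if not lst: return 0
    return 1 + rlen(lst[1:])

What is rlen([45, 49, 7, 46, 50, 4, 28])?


rlen([45, 49, 7, 46, 50, 4, 28]) = 1 + rlen([49, 7, 46, 50, 4, 28])
rlen([49, 7, 46, 50, 4, 28]) = 1 + rlen([7, 46, 50, 4, 28])
rlen([7, 46, 50, 4, 28]) = 1 + rlen([46, 50, 4, 28])
rlen([46, 50, 4, 28]) = 1 + rlen([50, 4, 28])
rlen([50, 4, 28]) = 1 + rlen([4, 28])
rlen([4, 28]) = 1 + rlen([28])
rlen([28]) = 1 + rlen([])
rlen([]) = 0  (base case)
Unwinding: 1 + 1 + 1 + 1 + 1 + 1 + 1 + 0 = 7

7


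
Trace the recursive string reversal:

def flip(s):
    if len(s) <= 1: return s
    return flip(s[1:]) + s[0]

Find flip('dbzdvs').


flip('dbzdvs') = flip('bzdvs') + 'd'
flip('bzdvs') = flip('zdvs') + 'b'
flip('zdvs') = flip('dvs') + 'z'
flip('dvs') = flip('vs') + 'd'
flip('vs') = flip('s') + 'v'
flip('s') = 's'  (base case)
Concatenating: 's' + 'v' + 'd' + 'z' + 'b' + 'd' = 'svdzbd'

svdzbd


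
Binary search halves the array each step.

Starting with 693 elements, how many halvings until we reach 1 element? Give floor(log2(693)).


693 / 2 = 346
346 / 2 = 173
173 / 2 = 86
86 / 2 = 43
43 / 2 = 21
21 / 2 = 10
10 / 2 = 5
5 / 2 = 2
2 / 2 = 1
Reached 1 after 9 halvings

9


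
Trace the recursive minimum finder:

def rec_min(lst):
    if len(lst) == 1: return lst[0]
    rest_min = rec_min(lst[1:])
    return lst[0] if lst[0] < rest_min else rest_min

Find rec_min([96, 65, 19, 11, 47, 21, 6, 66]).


rec_min([96, 65, 19, 11, 47, 21, 6, 66]): compare 96 with rec_min([65, 19, 11, 47, 21, 6, 66])
rec_min([65, 19, 11, 47, 21, 6, 66]): compare 65 with rec_min([19, 11, 47, 21, 6, 66])
rec_min([19, 11, 47, 21, 6, 66]): compare 19 with rec_min([11, 47, 21, 6, 66])
rec_min([11, 47, 21, 6, 66]): compare 11 with rec_min([47, 21, 6, 66])
rec_min([47, 21, 6, 66]): compare 47 with rec_min([21, 6, 66])
rec_min([21, 6, 66]): compare 21 with rec_min([6, 66])
rec_min([6, 66]): compare 6 with rec_min([66])
rec_min([66]) = 66  (base case)
Compare 6 with 66 -> 6
Compare 21 with 6 -> 6
Compare 47 with 6 -> 6
Compare 11 with 6 -> 6
Compare 19 with 6 -> 6
Compare 65 with 6 -> 6
Compare 96 with 6 -> 6

6


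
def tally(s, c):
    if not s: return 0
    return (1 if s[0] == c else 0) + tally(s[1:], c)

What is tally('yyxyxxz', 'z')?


s[0]='y' != 'z' -> 0
s[0]='y' != 'z' -> 0
s[0]='x' != 'z' -> 0
s[0]='y' != 'z' -> 0
s[0]='x' != 'z' -> 0
s[0]='x' != 'z' -> 0
s[0]='z' == 'z' -> 1
Sum: 0 + 0 + 0 + 0 + 0 + 0 + 1 = 1

1


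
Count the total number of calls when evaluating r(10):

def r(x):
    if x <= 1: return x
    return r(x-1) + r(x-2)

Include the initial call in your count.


Let C(n) = total calls for r(n)
C(0) = 1, C(1) = 1
C(2) = 1 + C(1) + C(0) = 1 + 1 + 1 = 3
C(3) = 1 + C(2) + C(1) = 1 + 3 + 1 = 5
C(4) = 1 + C(3) + C(2) = 1 + 5 + 3 = 9
C(5) = 1 + C(4) + C(3) = 1 + 9 + 5 = 15
C(6) = 1 + C(5) + C(4) = 1 + 15 + 9 = 25
C(7) = 1 + C(6) + C(5) = 1 + 25 + 15 = 41
C(8) = 1 + C(7) + C(6) = 1 + 41 + 25 = 67
C(9) = 1 + C(8) + C(7) = 1 + 67 + 41 = 109
C(10) = 1 + C(9) + C(8) = 1 + 109 + 67 = 177

177


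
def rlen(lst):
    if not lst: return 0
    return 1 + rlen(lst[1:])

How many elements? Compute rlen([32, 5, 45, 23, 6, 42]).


rlen([32, 5, 45, 23, 6, 42]) = 1 + rlen([5, 45, 23, 6, 42])
rlen([5, 45, 23, 6, 42]) = 1 + rlen([45, 23, 6, 42])
rlen([45, 23, 6, 42]) = 1 + rlen([23, 6, 42])
rlen([23, 6, 42]) = 1 + rlen([6, 42])
rlen([6, 42]) = 1 + rlen([42])
rlen([42]) = 1 + rlen([])
rlen([]) = 0  (base case)
Unwinding: 1 + 1 + 1 + 1 + 1 + 1 + 0 = 6

6


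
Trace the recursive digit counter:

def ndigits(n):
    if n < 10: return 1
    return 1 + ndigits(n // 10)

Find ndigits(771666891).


ndigits(771666891) = 1 + ndigits(77166689)
ndigits(77166689) = 1 + ndigits(7716668)
ndigits(7716668) = 1 + ndigits(771666)
ndigits(771666) = 1 + ndigits(77166)
ndigits(77166) = 1 + ndigits(7716)
ndigits(7716) = 1 + ndigits(771)
ndigits(771) = 1 + ndigits(77)
ndigits(77) = 1 + ndigits(7)
ndigits(7) = 1  (base case: 7 < 10)
Unwinding: 1 + 1 + 1 + 1 + 1 + 1 + 1 + 1 + 1 = 9

9


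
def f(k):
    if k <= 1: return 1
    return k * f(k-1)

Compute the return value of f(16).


f(16)
= 16 * f(15)
= 16 * 15 * f(14)
= 16 * 15 * 14 * f(13)
= 16 * 15 * 14 * 13 * f(12)
= 16 * 15 * 14 * 13 * 12 * f(11)
= 16 * 15 * 14 * 13 * 12 * 11 * f(10)
= 16 * 15 * 14 * 13 * 12 * 11 * 10 * f(9)
= 16 * 15 * 14 * 13 * 12 * 11 * 10 * 9 * f(8)
= 16 * 15 * 14 * 13 * 12 * 11 * 10 * 9 * 8 * f(7)
= 16 * 15 * 14 * 13 * 12 * 11 * 10 * 9 * 8 * 7 * f(6)
= 16 * 15 * 14 * 13 * 12 * 11 * 10 * 9 * 8 * 7 * 6 * f(5)
= 16 * 15 * 14 * 13 * 12 * 11 * 10 * 9 * 8 * 7 * 6 * 5 * f(4)
= 16 * 15 * 14 * 13 * 12 * 11 * 10 * 9 * 8 * 7 * 6 * 5 * 4 * f(3)
= 16 * 15 * 14 * 13 * 12 * 11 * 10 * 9 * 8 * 7 * 6 * 5 * 4 * 3 * f(2)
= 16 * 15 * 14 * 13 * 12 * 11 * 10 * 9 * 8 * 7 * 6 * 5 * 4 * 3 * 2 * f(1)
= 16 * 15 * 14 * 13 * 12 * 11 * 10 * 9 * 8 * 7 * 6 * 5 * 4 * 3 * 2 * 1
= 20922789888000

20922789888000


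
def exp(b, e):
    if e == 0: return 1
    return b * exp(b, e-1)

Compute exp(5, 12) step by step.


exp(5, 12)
= 5 * exp(5, 11)
= 5 * 5 * exp(5, 10)
= 5 * 5 * 5 * exp(5, 9)
= 5 * 5 * 5 * 5 * exp(5, 8)
= 5 * 5 * 5 * 5 * 5 * exp(5, 7)
= 5 * 5 * 5 * 5 * 5 * 5 * exp(5, 6)
= 5 * 5 * 5 * 5 * 5 * 5 * 5 * exp(5, 5)
= 5 * 5 * 5 * 5 * 5 * 5 * 5 * 5 * exp(5, 4)
= 5 * 5 * 5 * 5 * 5 * 5 * 5 * 5 * 5 * exp(5, 3)
= 5 * 5 * 5 * 5 * 5 * 5 * 5 * 5 * 5 * 5 * exp(5, 2)
= 5 * 5 * 5 * 5 * 5 * 5 * 5 * 5 * 5 * 5 * 5 * exp(5, 1)
= 5 * 5 * 5 * 5 * 5 * 5 * 5 * 5 * 5 * 5 * 5 * 5 * exp(5, 0)
= 5 * 5 * 5 * 5 * 5 * 5 * 5 * 5 * 5 * 5 * 5 * 5 * 1
= 244140625

244140625


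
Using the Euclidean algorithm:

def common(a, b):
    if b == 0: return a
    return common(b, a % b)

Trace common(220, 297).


common(220, 297) = common(297, 220)
common(297, 220) = common(220, 77)
common(220, 77) = common(77, 66)
common(77, 66) = common(66, 11)
common(66, 11) = common(11, 0)
common(11, 0) = 11  (base case)

11


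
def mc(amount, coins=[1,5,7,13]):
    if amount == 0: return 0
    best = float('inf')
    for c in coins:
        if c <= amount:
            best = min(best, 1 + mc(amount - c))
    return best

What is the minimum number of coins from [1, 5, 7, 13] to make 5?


Building up with DP:
mc(0) = 0
mc(1) = min(1+mc(0)=1+0=1) = 1
mc(2) = min(1+mc(1)=1+1=2) = 2
mc(3) = min(1+mc(2)=1+2=3) = 3
mc(4) = min(1+mc(3)=1+3=4) = 4
mc(5) = min(1+mc(4)=1+4=5, 1+mc(0)=1+0=1) = 1

1


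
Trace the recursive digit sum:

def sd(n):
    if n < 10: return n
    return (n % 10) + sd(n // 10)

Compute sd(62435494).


sd(62435494) = 4 + sd(6243549)
sd(6243549) = 9 + sd(624354)
sd(624354) = 4 + sd(62435)
sd(62435) = 5 + sd(6243)
sd(6243) = 3 + sd(624)
sd(624) = 4 + sd(62)
sd(62) = 2 + sd(6)
sd(6) = 6  (base case)
Total: 4 + 9 + 4 + 5 + 3 + 4 + 2 + 6 = 37

37


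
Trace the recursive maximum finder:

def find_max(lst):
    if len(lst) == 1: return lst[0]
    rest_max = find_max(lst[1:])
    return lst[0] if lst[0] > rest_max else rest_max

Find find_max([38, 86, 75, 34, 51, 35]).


find_max([38, 86, 75, 34, 51, 35]): compare 38 with find_max([86, 75, 34, 51, 35])
find_max([86, 75, 34, 51, 35]): compare 86 with find_max([75, 34, 51, 35])
find_max([75, 34, 51, 35]): compare 75 with find_max([34, 51, 35])
find_max([34, 51, 35]): compare 34 with find_max([51, 35])
find_max([51, 35]): compare 51 with find_max([35])
find_max([35]) = 35  (base case)
Compare 51 with 35 -> 51
Compare 34 with 51 -> 51
Compare 75 with 51 -> 75
Compare 86 with 75 -> 86
Compare 38 with 86 -> 86

86


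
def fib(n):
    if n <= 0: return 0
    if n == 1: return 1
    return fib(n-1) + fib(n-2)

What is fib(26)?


Computing fib(26) bottom-up:
fib(0) = 0
fib(1) = 1
fib(2) = fib(1) + fib(0) = 1 + 0 = 1
fib(3) = fib(2) + fib(1) = 1 + 1 = 2
fib(4) = fib(3) + fib(2) = 2 + 1 = 3
fib(5) = fib(4) + fib(3) = 3 + 2 = 5
fib(6) = fib(5) + fib(4) = 5 + 3 = 8
fib(7) = fib(6) + fib(5) = 8 + 5 = 13
fib(8) = fib(7) + fib(6) = 13 + 8 = 21
fib(9) = fib(8) + fib(7) = 21 + 13 = 34
fib(10) = fib(9) + fib(8) = 34 + 21 = 55
fib(11) = fib(10) + fib(9) = 55 + 34 = 89
fib(12) = fib(11) + fib(10) = 89 + 55 = 144
fib(13) = fib(12) + fib(11) = 144 + 89 = 233
fib(14) = fib(13) + fib(12) = 233 + 144 = 377
fib(15) = fib(14) + fib(13) = 377 + 233 = 610
fib(16) = fib(15) + fib(14) = 610 + 377 = 987
fib(17) = fib(16) + fib(15) = 987 + 610 = 1597
fib(18) = fib(17) + fib(16) = 1597 + 987 = 2584
fib(19) = fib(18) + fib(17) = 2584 + 1597 = 4181
fib(20) = fib(19) + fib(18) = 4181 + 2584 = 6765
fib(21) = fib(20) + fib(19) = 6765 + 4181 = 10946
fib(22) = fib(21) + fib(20) = 10946 + 6765 = 17711
fib(23) = fib(22) + fib(21) = 17711 + 10946 = 28657
fib(24) = fib(23) + fib(22) = 28657 + 17711 = 46368
fib(25) = fib(24) + fib(23) = 46368 + 28657 = 75025
fib(26) = fib(25) + fib(24) = 75025 + 46368 = 121393

121393


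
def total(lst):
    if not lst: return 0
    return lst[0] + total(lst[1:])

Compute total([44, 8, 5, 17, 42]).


total([44, 8, 5, 17, 42]) = 44 + total([8, 5, 17, 42])
total([8, 5, 17, 42]) = 8 + total([5, 17, 42])
total([5, 17, 42]) = 5 + total([17, 42])
total([17, 42]) = 17 + total([42])
total([42]) = 42 + total([])
total([]) = 0  (base case)
Total: 44 + 8 + 5 + 17 + 42 + 0 = 116

116


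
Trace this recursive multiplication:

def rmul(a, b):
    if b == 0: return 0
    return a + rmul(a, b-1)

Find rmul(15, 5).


rmul(15, 5) = 15 + rmul(15, 4)
rmul(15, 4) = 15 + rmul(15, 3)
rmul(15, 3) = 15 + rmul(15, 2)
rmul(15, 2) = 15 + rmul(15, 1)
rmul(15, 1) = 15 + rmul(15, 0)
rmul(15, 0) = 0  (base case)
Total: 15 + 15 + 15 + 15 + 15 + 0 = 75

75


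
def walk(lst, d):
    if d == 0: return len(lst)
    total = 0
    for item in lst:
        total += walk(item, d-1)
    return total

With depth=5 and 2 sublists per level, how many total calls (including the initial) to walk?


At depth 0 (root): 1 call
At depth 1: each of 1 parents calls walk on 2 children = 2 calls
At depth 2: each of 2 parents calls walk on 2 children = 4 calls
At depth 3: each of 4 parents calls walk on 2 children = 8 calls
At depth 4: each of 8 parents calls walk on 2 children = 16 calls
At depth 5: each of 16 parents calls walk on 2 children = 32 calls
Total: 1 + 2 + 4 + 8 + 16 + 32 = 63

63


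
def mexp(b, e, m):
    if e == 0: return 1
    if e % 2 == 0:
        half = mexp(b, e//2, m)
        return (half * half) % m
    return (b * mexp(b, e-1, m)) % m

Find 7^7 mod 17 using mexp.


mexp(7, 7, 17): e is odd, compute mexp(7, 6, 17)
  mexp(7, 6, 17): e is even, compute mexp(7, 3, 17)
    mexp(7, 3, 17): e is odd, compute mexp(7, 2, 17)
      mexp(7, 2, 17): e is even, compute mexp(7, 1, 17)
        mexp(7, 1, 17): e is odd, compute mexp(7, 0, 17)
          mexp(7, 0, 17) = 1
        (7 * 1) % 17 = 7
      half=7, (7*7) % 17 = 15
    (7 * 15) % 17 = 3
  half=3, (3*3) % 17 = 9
(7 * 9) % 17 = 12

12


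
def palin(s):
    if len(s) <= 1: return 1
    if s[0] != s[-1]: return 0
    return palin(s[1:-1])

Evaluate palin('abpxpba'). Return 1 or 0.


palin('abpxpba'): s[0]='a' == s[-1]='a' -> check palin('bpxpb')
palin('bpxpb'): s[0]='b' == s[-1]='b' -> check palin('pxp')
palin('pxp'): s[0]='p' == s[-1]='p' -> check palin('x')
palin('x'): len <= 1 -> return 1  (base case)
Result: 1 (palindrome)

1


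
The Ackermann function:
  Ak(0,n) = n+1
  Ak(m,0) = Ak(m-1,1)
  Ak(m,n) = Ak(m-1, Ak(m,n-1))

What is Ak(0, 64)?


Ak(0, 64) = 65
Result: Ak(0, 64) = 65

65


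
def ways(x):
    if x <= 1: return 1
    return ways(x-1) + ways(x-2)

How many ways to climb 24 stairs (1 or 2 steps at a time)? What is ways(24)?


Building up from base cases:
ways(0) = 1
ways(1) = 1
ways(2) = ways(1) + ways(0) = 1 + 1 = 2
ways(3) = ways(2) + ways(1) = 2 + 1 = 3
ways(4) = ways(3) + ways(2) = 3 + 2 = 5
ways(5) = ways(4) + ways(3) = 5 + 3 = 8
ways(6) = ways(5) + ways(4) = 8 + 5 = 13
ways(7) = ways(6) + ways(5) = 13 + 8 = 21
ways(8) = ways(7) + ways(6) = 21 + 13 = 34
ways(9) = ways(8) + ways(7) = 34 + 21 = 55
ways(10) = ways(9) + ways(8) = 55 + 34 = 89
ways(11) = ways(10) + ways(9) = 89 + 55 = 144
ways(12) = ways(11) + ways(10) = 144 + 89 = 233
ways(13) = ways(12) + ways(11) = 233 + 144 = 377
ways(14) = ways(13) + ways(12) = 377 + 233 = 610
ways(15) = ways(14) + ways(13) = 610 + 377 = 987
ways(16) = ways(15) + ways(14) = 987 + 610 = 1597
ways(17) = ways(16) + ways(15) = 1597 + 987 = 2584
ways(18) = ways(17) + ways(16) = 2584 + 1597 = 4181
ways(19) = ways(18) + ways(17) = 4181 + 2584 = 6765
ways(20) = ways(19) + ways(18) = 6765 + 4181 = 10946
ways(21) = ways(20) + ways(19) = 10946 + 6765 = 17711
ways(22) = ways(21) + ways(20) = 17711 + 10946 = 28657
ways(23) = ways(22) + ways(21) = 28657 + 17711 = 46368
ways(24) = ways(23) + ways(22) = 46368 + 28657 = 75025

75025


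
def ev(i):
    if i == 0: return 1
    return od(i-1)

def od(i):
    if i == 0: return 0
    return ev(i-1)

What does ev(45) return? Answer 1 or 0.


ev(45) = od(44)
od(44) = ev(43)
ev(43) = od(42)
od(42) = ev(41)
ev(41) = od(40)
od(40) = ev(39)
ev(39) = od(38)
od(38) = ev(37)
ev(37) = od(36)
od(36) = ev(35)
ev(35) = od(34)
od(34) = ev(33)
ev(33) = od(32)
od(32) = ev(31)
ev(31) = od(30)
od(30) = ev(29)
ev(29) = od(28)
od(28) = ev(27)
ev(27) = od(26)
od(26) = ev(25)
ev(25) = od(24)
od(24) = ev(23)
ev(23) = od(22)
od(22) = ev(21)
ev(21) = od(20)
od(20) = ev(19)
ev(19) = od(18)
od(18) = ev(17)
ev(17) = od(16)
od(16) = ev(15)
ev(15) = od(14)
od(14) = ev(13)
ev(13) = od(12)
od(12) = ev(11)
ev(11) = od(10)
od(10) = ev(9)
ev(9) = od(8)
od(8) = ev(7)
ev(7) = od(6)
od(6) = ev(5)
ev(5) = od(4)
od(4) = ev(3)
ev(3) = od(2)
od(2) = ev(1)
ev(1) = od(0)
od(0) = 0  (base case)
Result: 0

0


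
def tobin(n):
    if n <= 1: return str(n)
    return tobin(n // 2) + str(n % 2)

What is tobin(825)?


tobin(825) = tobin(412) + '1'
tobin(412) = tobin(206) + '0'
tobin(206) = tobin(103) + '0'
tobin(103) = tobin(51) + '1'
tobin(51) = tobin(25) + '1'
tobin(25) = tobin(12) + '1'
tobin(12) = tobin(6) + '0'
tobin(6) = tobin(3) + '0'
tobin(3) = tobin(1) + '1'
tobin(1) = '1'  (base case)
Concatenating: '1' + '1' + '0' + '0' + '1' + '1' + '1' + '0' + '0' + '1' = '1100111001'

1100111001


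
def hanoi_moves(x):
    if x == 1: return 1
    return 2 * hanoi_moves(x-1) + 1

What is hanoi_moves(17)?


hanoi_moves(17) = 2 * hanoi_moves(16) + 1
hanoi_moves(16) = 2 * hanoi_moves(15) + 1
hanoi_moves(15) = 2 * hanoi_moves(14) + 1
hanoi_moves(14) = 2 * hanoi_moves(13) + 1
hanoi_moves(13) = 2 * hanoi_moves(12) + 1
hanoi_moves(12) = 2 * hanoi_moves(11) + 1
hanoi_moves(11) = 2 * hanoi_moves(10) + 1
hanoi_moves(10) = 2 * hanoi_moves(9) + 1
hanoi_moves(9) = 2 * hanoi_moves(8) + 1
hanoi_moves(8) = 2 * hanoi_moves(7) + 1
hanoi_moves(7) = 2 * hanoi_moves(6) + 1
hanoi_moves(6) = 2 * hanoi_moves(5) + 1
hanoi_moves(5) = 2 * hanoi_moves(4) + 1
hanoi_moves(4) = 2 * hanoi_moves(3) + 1
hanoi_moves(3) = 2 * hanoi_moves(2) + 1
hanoi_moves(2) = 2 * hanoi_moves(1) + 1
hanoi_moves(1) = 1  (base case)
hanoi_moves(2) = 2 * 1 + 1 = 3
hanoi_moves(3) = 2 * 3 + 1 = 7
hanoi_moves(4) = 2 * 7 + 1 = 15
hanoi_moves(5) = 2 * 15 + 1 = 31
hanoi_moves(6) = 2 * 31 + 1 = 63
hanoi_moves(7) = 2 * 63 + 1 = 127
hanoi_moves(8) = 2 * 127 + 1 = 255
hanoi_moves(9) = 2 * 255 + 1 = 511
hanoi_moves(10) = 2 * 511 + 1 = 1023
hanoi_moves(11) = 2 * 1023 + 1 = 2047
hanoi_moves(12) = 2 * 2047 + 1 = 4095
hanoi_moves(13) = 2 * 4095 + 1 = 8191
hanoi_moves(14) = 2 * 8191 + 1 = 16383
hanoi_moves(15) = 2 * 16383 + 1 = 32767
hanoi_moves(16) = 2 * 32767 + 1 = 65535
hanoi_moves(17) = 2 * 65535 + 1 = 131071

131071


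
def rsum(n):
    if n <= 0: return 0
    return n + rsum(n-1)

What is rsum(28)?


rsum(28)
= 28 + 27 + 26 + 25 + 24 + 23 + 22 + 21 + 20 + 19 + 18 + 17 + 16 + 15 + 14 + 13 + 12 + 11 + 10 + 9 + 8 + 7 + 6 + 5 + 4 + 3 + 2 + 1 + rsum(0)
= 28 + 27 + 26 + 25 + 24 + 23 + 22 + 21 + 20 + 19 + 18 + 17 + 16 + 15 + 14 + 13 + 12 + 11 + 10 + 9 + 8 + 7 + 6 + 5 + 4 + 3 + 2 + 1 + 0
= 406

406


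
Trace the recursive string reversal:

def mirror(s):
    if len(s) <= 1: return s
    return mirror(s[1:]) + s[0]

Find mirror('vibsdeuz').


mirror('vibsdeuz') = mirror('ibsdeuz') + 'v'
mirror('ibsdeuz') = mirror('bsdeuz') + 'i'
mirror('bsdeuz') = mirror('sdeuz') + 'b'
mirror('sdeuz') = mirror('deuz') + 's'
mirror('deuz') = mirror('euz') + 'd'
mirror('euz') = mirror('uz') + 'e'
mirror('uz') = mirror('z') + 'u'
mirror('z') = 'z'  (base case)
Concatenating: 'z' + 'u' + 'e' + 'd' + 's' + 'b' + 'i' + 'v' = 'zuedsbiv'

zuedsbiv


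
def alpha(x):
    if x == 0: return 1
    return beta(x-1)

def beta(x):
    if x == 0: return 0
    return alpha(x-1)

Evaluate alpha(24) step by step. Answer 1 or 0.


alpha(24) = beta(23)
beta(23) = alpha(22)
alpha(22) = beta(21)
beta(21) = alpha(20)
alpha(20) = beta(19)
beta(19) = alpha(18)
alpha(18) = beta(17)
beta(17) = alpha(16)
alpha(16) = beta(15)
beta(15) = alpha(14)
alpha(14) = beta(13)
beta(13) = alpha(12)
alpha(12) = beta(11)
beta(11) = alpha(10)
alpha(10) = beta(9)
beta(9) = alpha(8)
alpha(8) = beta(7)
beta(7) = alpha(6)
alpha(6) = beta(5)
beta(5) = alpha(4)
alpha(4) = beta(3)
beta(3) = alpha(2)
alpha(2) = beta(1)
beta(1) = alpha(0)
alpha(0) = 1  (base case)
Result: 1

1


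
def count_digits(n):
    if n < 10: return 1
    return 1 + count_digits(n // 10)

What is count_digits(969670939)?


count_digits(969670939) = 1 + count_digits(96967093)
count_digits(96967093) = 1 + count_digits(9696709)
count_digits(9696709) = 1 + count_digits(969670)
count_digits(969670) = 1 + count_digits(96967)
count_digits(96967) = 1 + count_digits(9696)
count_digits(9696) = 1 + count_digits(969)
count_digits(969) = 1 + count_digits(96)
count_digits(96) = 1 + count_digits(9)
count_digits(9) = 1  (base case: 9 < 10)
Unwinding: 1 + 1 + 1 + 1 + 1 + 1 + 1 + 1 + 1 = 9

9


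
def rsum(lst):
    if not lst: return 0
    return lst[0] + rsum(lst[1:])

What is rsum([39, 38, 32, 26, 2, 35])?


rsum([39, 38, 32, 26, 2, 35]) = 39 + rsum([38, 32, 26, 2, 35])
rsum([38, 32, 26, 2, 35]) = 38 + rsum([32, 26, 2, 35])
rsum([32, 26, 2, 35]) = 32 + rsum([26, 2, 35])
rsum([26, 2, 35]) = 26 + rsum([2, 35])
rsum([2, 35]) = 2 + rsum([35])
rsum([35]) = 35 + rsum([])
rsum([]) = 0  (base case)
Total: 39 + 38 + 32 + 26 + 2 + 35 + 0 = 172

172


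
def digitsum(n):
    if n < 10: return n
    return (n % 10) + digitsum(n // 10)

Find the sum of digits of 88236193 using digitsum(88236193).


digitsum(88236193) = 3 + digitsum(8823619)
digitsum(8823619) = 9 + digitsum(882361)
digitsum(882361) = 1 + digitsum(88236)
digitsum(88236) = 6 + digitsum(8823)
digitsum(8823) = 3 + digitsum(882)
digitsum(882) = 2 + digitsum(88)
digitsum(88) = 8 + digitsum(8)
digitsum(8) = 8  (base case)
Total: 3 + 9 + 1 + 6 + 3 + 2 + 8 + 8 = 40

40


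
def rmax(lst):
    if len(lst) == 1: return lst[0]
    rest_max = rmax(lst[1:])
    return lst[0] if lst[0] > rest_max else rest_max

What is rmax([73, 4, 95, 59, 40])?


rmax([73, 4, 95, 59, 40]): compare 73 with rmax([4, 95, 59, 40])
rmax([4, 95, 59, 40]): compare 4 with rmax([95, 59, 40])
rmax([95, 59, 40]): compare 95 with rmax([59, 40])
rmax([59, 40]): compare 59 with rmax([40])
rmax([40]) = 40  (base case)
Compare 59 with 40 -> 59
Compare 95 with 59 -> 95
Compare 4 with 95 -> 95
Compare 73 with 95 -> 95

95


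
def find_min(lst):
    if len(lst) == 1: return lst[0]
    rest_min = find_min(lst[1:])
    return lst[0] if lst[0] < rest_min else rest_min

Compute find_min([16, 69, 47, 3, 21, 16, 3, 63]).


find_min([16, 69, 47, 3, 21, 16, 3, 63]): compare 16 with find_min([69, 47, 3, 21, 16, 3, 63])
find_min([69, 47, 3, 21, 16, 3, 63]): compare 69 with find_min([47, 3, 21, 16, 3, 63])
find_min([47, 3, 21, 16, 3, 63]): compare 47 with find_min([3, 21, 16, 3, 63])
find_min([3, 21, 16, 3, 63]): compare 3 with find_min([21, 16, 3, 63])
find_min([21, 16, 3, 63]): compare 21 with find_min([16, 3, 63])
find_min([16, 3, 63]): compare 16 with find_min([3, 63])
find_min([3, 63]): compare 3 with find_min([63])
find_min([63]) = 63  (base case)
Compare 3 with 63 -> 3
Compare 16 with 3 -> 3
Compare 21 with 3 -> 3
Compare 3 with 3 -> 3
Compare 47 with 3 -> 3
Compare 69 with 3 -> 3
Compare 16 with 3 -> 3

3


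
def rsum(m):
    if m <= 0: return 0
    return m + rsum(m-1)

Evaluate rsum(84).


rsum(84)
= 84 + 83 + 82 + 81 + 80 + 79 + 78 + 77 + 76 + 75 + 74 + 73 + 72 + 71 + 70 + 69 + 68 + 67 + 66 + 65 + 64 + 63 + 62 + 61 + 60 + 59 + 58 + 57 + 56 + 55 + 54 + 53 + 52 + 51 + 50 + 49 + 48 + 47 + 46 + 45 + 44 + 43 + 42 + 41 + 40 + 39 + 38 + 37 + 36 + 35 + 34 + 33 + 32 + 31 + 30 + 29 + 28 + 27 + 26 + 25 + 24 + 23 + 22 + 21 + 20 + 19 + 18 + 17 + 16 + 15 + 14 + 13 + 12 + 11 + 10 + 9 + 8 + 7 + 6 + 5 + 4 + 3 + 2 + 1 + rsum(0)
= 84 + 83 + 82 + 81 + 80 + 79 + 78 + 77 + 76 + 75 + 74 + 73 + 72 + 71 + 70 + 69 + 68 + 67 + 66 + 65 + 64 + 63 + 62 + 61 + 60 + 59 + 58 + 57 + 56 + 55 + 54 + 53 + 52 + 51 + 50 + 49 + 48 + 47 + 46 + 45 + 44 + 43 + 42 + 41 + 40 + 39 + 38 + 37 + 36 + 35 + 34 + 33 + 32 + 31 + 30 + 29 + 28 + 27 + 26 + 25 + 24 + 23 + 22 + 21 + 20 + 19 + 18 + 17 + 16 + 15 + 14 + 13 + 12 + 11 + 10 + 9 + 8 + 7 + 6 + 5 + 4 + 3 + 2 + 1 + 0
= 3570

3570


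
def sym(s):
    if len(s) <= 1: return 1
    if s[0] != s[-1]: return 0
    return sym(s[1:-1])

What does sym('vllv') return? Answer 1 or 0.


sym('vllv'): s[0]='v' == s[-1]='v' -> check sym('ll')
sym('ll'): s[0]='l' == s[-1]='l' -> check sym('')
sym(''): len <= 1 -> return 1  (base case)
Result: 1 (palindrome)

1


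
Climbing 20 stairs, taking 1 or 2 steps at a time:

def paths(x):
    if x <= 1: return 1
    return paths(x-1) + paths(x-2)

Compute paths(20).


Building up from base cases:
paths(0) = 1
paths(1) = 1
paths(2) = paths(1) + paths(0) = 1 + 1 = 2
paths(3) = paths(2) + paths(1) = 2 + 1 = 3
paths(4) = paths(3) + paths(2) = 3 + 2 = 5
paths(5) = paths(4) + paths(3) = 5 + 3 = 8
paths(6) = paths(5) + paths(4) = 8 + 5 = 13
paths(7) = paths(6) + paths(5) = 13 + 8 = 21
paths(8) = paths(7) + paths(6) = 21 + 13 = 34
paths(9) = paths(8) + paths(7) = 34 + 21 = 55
paths(10) = paths(9) + paths(8) = 55 + 34 = 89
paths(11) = paths(10) + paths(9) = 89 + 55 = 144
paths(12) = paths(11) + paths(10) = 144 + 89 = 233
paths(13) = paths(12) + paths(11) = 233 + 144 = 377
paths(14) = paths(13) + paths(12) = 377 + 233 = 610
paths(15) = paths(14) + paths(13) = 610 + 377 = 987
paths(16) = paths(15) + paths(14) = 987 + 610 = 1597
paths(17) = paths(16) + paths(15) = 1597 + 987 = 2584
paths(18) = paths(17) + paths(16) = 2584 + 1597 = 4181
paths(19) = paths(18) + paths(17) = 4181 + 2584 = 6765
paths(20) = paths(19) + paths(18) = 6765 + 4181 = 10946

10946
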